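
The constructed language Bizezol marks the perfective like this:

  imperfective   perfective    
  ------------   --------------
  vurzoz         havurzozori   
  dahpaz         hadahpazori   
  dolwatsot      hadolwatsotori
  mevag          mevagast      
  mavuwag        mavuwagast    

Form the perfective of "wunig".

wunigast

"wunig" ends in -g. The stems ending in -g (mevag → mevagast, mavuwag → mavuwagast) add -ast.
The other pattern: stems ending in -t or -z add ha- … -ori around the stem.
So wunig → wunigast.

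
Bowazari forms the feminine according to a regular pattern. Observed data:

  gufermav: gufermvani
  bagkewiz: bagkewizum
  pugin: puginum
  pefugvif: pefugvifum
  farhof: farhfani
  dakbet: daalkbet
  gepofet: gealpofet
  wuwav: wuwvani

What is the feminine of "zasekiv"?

pefugvif and farhof both end in -f yet inflect differently (pefugvifum, farhfani), so the final letter is not what conditions the rule; the last vowel is.
"zasekiv" has last vowel 'i'. The stems whose last vowel is 'i' (pugin → puginum, pefugvif → pefugvifum, bagkewiz → bagkewizum) add -um.
The other patterns: stems whose last vowel is 'e' insert -al- after the first vowel; stems whose last vowel is 'a' or 'o' delete the last vowel and add -ani.
So zasekiv → zasekivum.

zasekivum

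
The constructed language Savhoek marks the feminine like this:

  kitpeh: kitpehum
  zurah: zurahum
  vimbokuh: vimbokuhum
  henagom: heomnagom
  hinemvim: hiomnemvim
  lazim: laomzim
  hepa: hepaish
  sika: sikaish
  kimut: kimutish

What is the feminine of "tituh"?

tituhum

zurah and hepa both have last vowel 'a' yet inflect differently (zurahum, hepaish), so the last vowel is not what conditions the rule; the final letter is.
"tituh" ends in -h. The stems ending in -h (kitpeh → kitpehum, zurah → zurahum, vimbokuh → vimbokuhum) add -um.
The other patterns: stems ending in -m insert -om- after the first vowel; stems ending in -a or -t add -ish.
So tituh → tituhum.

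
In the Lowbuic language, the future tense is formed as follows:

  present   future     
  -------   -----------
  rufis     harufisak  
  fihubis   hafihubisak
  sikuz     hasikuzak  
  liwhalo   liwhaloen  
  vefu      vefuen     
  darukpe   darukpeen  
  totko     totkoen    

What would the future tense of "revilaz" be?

sikuz and vefu both have last vowel 'u' yet inflect differently (hasikuzak, vefuen), so the last vowel is not what conditions the rule; whether the stem ends in a vowel or a consonant is.
"revilaz" ends in a consonant. The stems ending in a consonant (rufis → harufisak, fihubis → hafihubisak, sikuz → hasikuzak) add ha- … -ak around the stem.
The other pattern: stems ending in a vowel add -en.
So revilaz → harevilazak.

harevilazak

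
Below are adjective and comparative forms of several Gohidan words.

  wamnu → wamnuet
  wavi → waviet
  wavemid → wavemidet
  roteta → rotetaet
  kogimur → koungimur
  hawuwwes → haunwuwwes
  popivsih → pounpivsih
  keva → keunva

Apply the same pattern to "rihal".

roteta and keva both end in -a yet inflect differently (rotetaet, keunva), so the final letter is not what conditions the rule; the first letter is.
"rihal" begins with r-. The one such stem in the data (roteta → rotetaet) adds -et, so the same rule applies.
The other pattern: stems beginning with h-, k- or p- insert -un- after the first vowel.
So rihal → rihalet.

rihalet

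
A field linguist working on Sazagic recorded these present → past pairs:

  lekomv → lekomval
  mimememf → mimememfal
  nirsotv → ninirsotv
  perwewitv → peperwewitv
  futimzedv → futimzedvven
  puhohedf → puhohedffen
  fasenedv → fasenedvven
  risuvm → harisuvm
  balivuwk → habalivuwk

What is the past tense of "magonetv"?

lekomv and nirsotv both end in -v yet inflect differently (lekomval, ninirsotv), so the final letter is not what conditions the rule; the second-to-last letter is.
"magonetv" has second-to-last letter 't'. The stems whose second-to-last letter is 't' (nirsotv → ninirsotv, perwewitv → peperwewitv) repeat the first consonant+vowel as a prefix.
The other patterns: stems whose second-to-last letter is 'm' add -al; stems whose second-to-last letter is 'd' double the final consonant and add -en; stems whose second-to-last letter is 'v' or 'w' add the prefix ha-.
So magonetv → mamagonetv.

mamagonetv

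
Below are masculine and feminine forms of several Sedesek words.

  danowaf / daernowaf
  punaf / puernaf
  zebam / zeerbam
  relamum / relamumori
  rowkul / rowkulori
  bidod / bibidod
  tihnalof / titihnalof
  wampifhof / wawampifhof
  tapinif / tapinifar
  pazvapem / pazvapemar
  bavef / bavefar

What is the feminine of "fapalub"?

fapalubori

zebam and relamum both end in -m yet inflect differently (zeerbam, relamumori), so the final letter is not what conditions the rule; the last vowel is.
"fapalub" has last vowel 'u'. The stems whose last vowel is 'u' (relamum → relamumori, rowkul → rowkulori) add -ori.
So fapalub → fapalubori.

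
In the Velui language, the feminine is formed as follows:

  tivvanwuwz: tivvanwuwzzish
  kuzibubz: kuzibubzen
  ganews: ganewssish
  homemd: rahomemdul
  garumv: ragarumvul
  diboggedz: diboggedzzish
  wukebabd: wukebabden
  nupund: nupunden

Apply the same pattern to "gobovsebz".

gobovsebzen

homemd and wukebabd both end in -d yet inflect differently (rahomemdul, wukebabden), so the final letter is not what conditions the rule; the second-to-last letter is.
"gobovsebz" has second-to-last letter 'b'. The stems whose second-to-last letter is 'b' (wukebabd → wukebabden, kuzibubz → kuzibubzen) add -en.
So gobovsebz → gobovsebzen.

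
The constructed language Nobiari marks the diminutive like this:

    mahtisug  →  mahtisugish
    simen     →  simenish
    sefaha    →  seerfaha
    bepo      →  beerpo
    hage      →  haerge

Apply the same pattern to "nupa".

nuerpa

"nupa" ends in a vowel. The stems ending in a vowel (sefaha → seerfaha, bepo → beerpo, hage → haerge) insert -er- after the first vowel.
The other pattern: stems ending in a consonant add -ish.
So nupa → nuerpa.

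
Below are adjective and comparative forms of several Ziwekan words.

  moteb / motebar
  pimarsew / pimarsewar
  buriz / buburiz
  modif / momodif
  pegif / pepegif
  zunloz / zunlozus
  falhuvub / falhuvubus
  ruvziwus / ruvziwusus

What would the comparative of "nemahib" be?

nenemahib

"nemahib" has last vowel 'i'. The stems whose last vowel is 'i' (buriz → buburiz, modif → momodif, pegif → pepegif) repeat the first consonant+vowel as a prefix.
So nemahib → nenemahib.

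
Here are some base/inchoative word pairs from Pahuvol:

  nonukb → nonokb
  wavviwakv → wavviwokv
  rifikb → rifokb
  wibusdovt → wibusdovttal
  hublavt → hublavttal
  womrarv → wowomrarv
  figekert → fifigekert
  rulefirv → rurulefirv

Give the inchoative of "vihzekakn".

"vihzekakn" has second-to-last letter 'k'. The stems whose second-to-last letter is 'k' (nonukb → nonokb, wavviwakv → wavviwokv, rifikb → rifokb) change the last vowel to 'o'.
So vihzekakn → vihzekokn.

vihzekokn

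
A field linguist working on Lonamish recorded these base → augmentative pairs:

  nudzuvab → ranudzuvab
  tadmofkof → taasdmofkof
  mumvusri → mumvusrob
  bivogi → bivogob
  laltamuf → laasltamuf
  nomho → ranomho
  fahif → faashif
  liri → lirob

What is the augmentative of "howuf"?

hoaswuf

liri and fahif both have last vowel 'i' yet inflect differently (lirob, faashif), so the last vowel is not what conditions the rule; the final letter is.
"howuf" ends in -f. The stems ending in -f (fahif → faashif, tadmofkof → taasdmofkof, laltamuf → laasltamuf) insert -as- after the first vowel.
The other patterns: stems ending in -i drop the final letter and add -ob; stems ending in -b or -o add the prefix ra-.
So howuf → hoaswuf.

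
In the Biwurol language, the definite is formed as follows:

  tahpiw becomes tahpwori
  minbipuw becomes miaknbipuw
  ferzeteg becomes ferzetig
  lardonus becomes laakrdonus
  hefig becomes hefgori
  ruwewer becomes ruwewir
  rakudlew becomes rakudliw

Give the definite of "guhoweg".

rakudlew and minbipuw both end in -w yet inflect differently (rakudliw, miaknbipuw), so the final letter is not what conditions the rule; the last vowel is.
"guhoweg" has last vowel 'e'. The stems whose last vowel is 'e' (rakudlew → rakudliw, ruwewer → ruwewir, ferzeteg → ferzetig) change the last vowel to 'i'.
The other patterns: stems whose last vowel is 'u' insert -ak- after the first vowel; stems whose last vowel is 'i' delete the last vowel and add -ori.
So guhoweg → guhowig.

guhowig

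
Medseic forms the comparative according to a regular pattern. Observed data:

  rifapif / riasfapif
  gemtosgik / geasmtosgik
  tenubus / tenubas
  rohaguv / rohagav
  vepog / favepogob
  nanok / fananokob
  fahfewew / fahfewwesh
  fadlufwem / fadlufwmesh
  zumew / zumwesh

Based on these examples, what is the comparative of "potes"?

gemtosgik and nanok both end in -k yet inflect differently (geasmtosgik, fananokob), so the final letter is not what conditions the rule; the last vowel is.
"potes" has last vowel 'e'. The stems whose last vowel is 'e' (fahfewew → fahfewwesh, fadlufwem → fadlufwmesh, zumew → zumwesh) delete the last vowel and add -esh.
So potes → potsesh.

potsesh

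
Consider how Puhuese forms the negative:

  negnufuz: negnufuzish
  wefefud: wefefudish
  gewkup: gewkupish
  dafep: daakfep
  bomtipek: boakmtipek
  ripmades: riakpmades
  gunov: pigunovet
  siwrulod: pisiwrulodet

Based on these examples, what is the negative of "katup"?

katupish

gewkup and dafep both end in -p yet inflect differently (gewkupish, daakfep), so the final letter is not what conditions the rule; the last vowel is.
"katup" has last vowel 'u'. The stems whose last vowel is 'u' (negnufuz → negnufuzish, wefefud → wefefudish, gewkup → gewkupish) add -ish.
So katup → katupish.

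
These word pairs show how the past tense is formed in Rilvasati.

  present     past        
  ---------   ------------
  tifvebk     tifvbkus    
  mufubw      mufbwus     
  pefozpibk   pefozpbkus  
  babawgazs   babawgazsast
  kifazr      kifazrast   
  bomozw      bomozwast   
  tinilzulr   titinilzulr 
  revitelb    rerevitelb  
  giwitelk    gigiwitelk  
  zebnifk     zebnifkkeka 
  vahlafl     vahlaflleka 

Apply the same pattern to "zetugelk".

zezetugelk

"zetugelk" has second-to-last letter 'l'. The stems whose second-to-last letter is 'l' (tinilzulr → titinilzulr, revitelb → rerevitelb, giwitelk → gigiwitelk) repeat the first consonant+vowel as a prefix.
So zetugelk → zezetugelk.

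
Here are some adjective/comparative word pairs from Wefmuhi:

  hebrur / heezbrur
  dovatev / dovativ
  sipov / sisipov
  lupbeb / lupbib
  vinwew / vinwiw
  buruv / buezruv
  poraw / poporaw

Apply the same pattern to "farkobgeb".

dovatev and buruv both end in -v yet inflect differently (dovativ, buezruv), so the final letter is not what conditions the rule; the last vowel is.
"farkobgeb" has last vowel 'e'. The stems whose last vowel is 'e' (lupbeb → lupbib, vinwew → vinwiw, dovatev → dovativ) change the last vowel to 'i'.
The other patterns: stems whose last vowel is 'u' insert -ez- after the first vowel; stems whose last vowel is 'a' or 'o' repeat the first consonant+vowel as a prefix.
So farkobgeb → farkobgib.

farkobgib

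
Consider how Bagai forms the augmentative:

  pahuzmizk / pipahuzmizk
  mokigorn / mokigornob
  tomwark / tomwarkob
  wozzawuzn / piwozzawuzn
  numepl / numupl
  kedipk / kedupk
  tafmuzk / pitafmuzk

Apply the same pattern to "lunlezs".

pahuzmizk and kedipk both end in -k yet inflect differently (pipahuzmizk, kedupk), so the final letter is not what conditions the rule; the second-to-last letter is.
"lunlezs" has second-to-last letter 'z'. The stems whose second-to-last letter is 'z' (wozzawuzn → piwozzawuzn, pahuzmizk → pipahuzmizk, tafmuzk → pitafmuzk) add the prefix pi-.
The other patterns: stems whose second-to-last letter is 'p' change the last vowel to 'u'; stems whose second-to-last letter is 'r' add -ob.
So lunlezs → pilunlezs.

pilunlezs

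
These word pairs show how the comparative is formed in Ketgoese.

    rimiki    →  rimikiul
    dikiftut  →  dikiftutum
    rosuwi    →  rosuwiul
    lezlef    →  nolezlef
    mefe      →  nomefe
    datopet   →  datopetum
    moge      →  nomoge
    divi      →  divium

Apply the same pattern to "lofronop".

rimiki and divi both end in -i yet inflect differently (rimikiul, divium), so the final letter is not what conditions the rule; the first letter is.
"lofronop" begins with l-. The one such stem in the data (lezlef → nolezlef) adds the prefix no-, so the same rule applies.
The other patterns: stems beginning with r- add -ul; stems beginning with d- add -um.
So lofronop → nolofronop.

nolofronop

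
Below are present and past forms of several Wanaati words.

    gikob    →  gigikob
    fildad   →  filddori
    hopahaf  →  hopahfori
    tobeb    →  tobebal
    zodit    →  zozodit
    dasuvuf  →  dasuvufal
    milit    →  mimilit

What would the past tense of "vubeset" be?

vubesetal

"vubeset" has last vowel 'e'. The one such stem in the data (tobeb → tobebal) adds -al, so the same rule applies.
The other patterns: stems whose last vowel is 'a' delete the last vowel and add -ori; stems whose last vowel is 'i' or 'o' repeat the first consonant+vowel as a prefix.
So vubeset → vubesetal.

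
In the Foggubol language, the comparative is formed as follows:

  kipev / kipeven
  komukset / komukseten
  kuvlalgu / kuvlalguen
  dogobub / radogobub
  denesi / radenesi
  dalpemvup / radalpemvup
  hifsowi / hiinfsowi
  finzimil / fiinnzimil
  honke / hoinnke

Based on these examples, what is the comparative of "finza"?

fiinnza

denesi and hifsowi both end in -i yet inflect differently (radenesi, hiinfsowi), so the final letter is not what conditions the rule; the first letter is.
"finza" begins with f-. The one such stem in the data (finzimil → fiinnzimil) inserts -in- after the first vowel (as do hifsowi, honke), so the same rule applies.
So finza → fiinnza.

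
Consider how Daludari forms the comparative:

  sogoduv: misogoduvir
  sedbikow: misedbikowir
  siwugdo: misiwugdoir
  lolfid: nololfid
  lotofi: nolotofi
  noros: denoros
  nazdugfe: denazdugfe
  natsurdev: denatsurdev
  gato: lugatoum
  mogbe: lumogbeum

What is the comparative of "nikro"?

"nikro" begins with n-. The stems beginning with n- (noros → denoros, nazdugfe → denazdugfe, natsurdev → denatsurdev) add the prefix de-.
The other patterns: stems beginning with s- add mi- … -ir around the stem; stems beginning with l- add the prefix no-; stems beginning with g- or m- add lu- … -um around the stem.
So nikro → denikro.

denikro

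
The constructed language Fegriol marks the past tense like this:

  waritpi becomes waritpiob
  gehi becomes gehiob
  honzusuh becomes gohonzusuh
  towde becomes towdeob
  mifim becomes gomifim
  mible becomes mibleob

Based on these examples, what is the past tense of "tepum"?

gotepum

mifim and waritpi both have last vowel 'i' yet inflect differently (gomifim, waritpiob), so the last vowel is not what conditions the rule; whether the stem ends in a vowel or a consonant is.
"tepum" ends in a consonant. The stems ending in a consonant (mifim → gomifim, honzusuh → gohonzusuh) add the prefix go-.
So tepum → gotepum.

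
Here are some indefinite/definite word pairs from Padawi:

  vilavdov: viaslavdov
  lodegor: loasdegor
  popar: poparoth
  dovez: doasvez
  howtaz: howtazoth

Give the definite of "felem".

popar and lodegor both end in -r yet inflect differently (poparoth, loasdegor), so the final letter is not what conditions the rule; the last vowel is.
"felem" has last vowel 'e'. The one such stem in the data (dovez → doasvez) inserts -as- after the first vowel (as do vilavdov, lodegor), so the same rule applies.
So felem → feaslem.

feaslem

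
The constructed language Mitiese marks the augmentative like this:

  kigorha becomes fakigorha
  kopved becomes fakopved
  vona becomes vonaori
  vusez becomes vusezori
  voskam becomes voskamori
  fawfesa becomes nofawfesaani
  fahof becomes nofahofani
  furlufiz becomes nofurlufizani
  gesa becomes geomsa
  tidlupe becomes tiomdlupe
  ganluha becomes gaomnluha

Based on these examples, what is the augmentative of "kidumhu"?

kigorha and vona both end in -a yet inflect differently (fakigorha, vonaori), so the final letter is not what conditions the rule; the first letter is.
"kidumhu" begins with k-. The stems beginning with k- (kigorha → fakigorha, kopved → fakopved) add the prefix fa-.
So kidumhu → fakidumhu.

fakidumhu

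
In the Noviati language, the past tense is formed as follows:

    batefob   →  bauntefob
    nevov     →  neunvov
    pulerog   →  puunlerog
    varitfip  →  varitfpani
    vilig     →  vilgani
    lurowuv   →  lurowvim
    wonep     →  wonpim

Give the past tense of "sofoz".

sounfoz

"sofoz" has last vowel 'o'. The stems whose last vowel is 'o' (pulerog → puunlerog, batefob → bauntefob, nevov → neunvov) insert -un- after the first vowel.
The other patterns: stems whose last vowel is 'i' delete the last vowel and add -ani; stems whose last vowel is 'e' or 'u' delete the last vowel and add -im.
So sofoz → sounfoz.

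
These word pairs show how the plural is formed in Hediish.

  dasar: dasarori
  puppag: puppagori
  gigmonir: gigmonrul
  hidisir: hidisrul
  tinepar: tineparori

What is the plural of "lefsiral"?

dasar and gigmonir both end in -r yet inflect differently (dasarori, gigmonrul), so the final letter is not what conditions the rule; the last vowel is.
"lefsiral" has last vowel 'a'. The stems whose last vowel is 'a' (puppag → puppagori, dasar → dasarori, tinepar → tineparori) add -ori.
So lefsiral → lefsiralori.

lefsiralori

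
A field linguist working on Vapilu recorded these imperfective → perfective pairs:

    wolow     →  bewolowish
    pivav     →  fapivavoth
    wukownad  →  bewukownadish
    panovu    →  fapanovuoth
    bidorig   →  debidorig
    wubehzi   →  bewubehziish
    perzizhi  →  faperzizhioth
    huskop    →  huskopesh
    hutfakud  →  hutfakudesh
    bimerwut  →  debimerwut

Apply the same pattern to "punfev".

wukownad and hutfakud both end in -d yet inflect differently (bewukownadish, hutfakudesh), so the final letter is not what conditions the rule; the first letter is.
"punfev" begins with p-. The stems beginning with p- (pivav → fapivavoth, perzizhi → faperzizhioth, panovu → fapanovuoth) add fa- … -oth around the stem.
So punfev → fapunfevoth.

fapunfevoth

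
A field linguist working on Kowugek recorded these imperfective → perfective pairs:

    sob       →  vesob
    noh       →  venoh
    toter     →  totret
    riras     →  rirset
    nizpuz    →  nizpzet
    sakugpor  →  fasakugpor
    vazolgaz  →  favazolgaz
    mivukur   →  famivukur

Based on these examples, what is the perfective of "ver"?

vever

toter and sakugpor both end in -r yet inflect differently (totret, fasakugpor), so the final letter is not what conditions the rule; the number of vowels is.
"ver" has 1 vowel. The stems with 1 vowel (sob → vesob, noh → venoh) add the prefix ve-.
So ver → vever.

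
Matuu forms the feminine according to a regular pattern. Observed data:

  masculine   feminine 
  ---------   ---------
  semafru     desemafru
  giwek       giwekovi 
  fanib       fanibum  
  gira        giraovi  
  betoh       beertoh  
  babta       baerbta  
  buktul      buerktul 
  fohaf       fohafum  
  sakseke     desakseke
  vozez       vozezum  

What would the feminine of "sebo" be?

babta and gira both end in -a yet inflect differently (baerbta, giraovi), so the final letter is not what conditions the rule; the first letter is.
"sebo" begins with s-. The stems beginning with s- (semafru → desemafru, sakseke → desakseke) add the prefix de-.
So sebo → desebo.

desebo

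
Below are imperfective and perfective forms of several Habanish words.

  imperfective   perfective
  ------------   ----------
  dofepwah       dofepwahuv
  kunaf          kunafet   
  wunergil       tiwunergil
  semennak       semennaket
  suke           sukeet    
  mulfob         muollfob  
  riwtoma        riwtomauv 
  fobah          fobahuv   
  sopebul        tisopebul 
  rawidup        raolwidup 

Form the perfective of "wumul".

tiwumul

rawidup and sopebul both have last vowel 'u' yet inflect differently (raolwidup, tisopebul), so the last vowel is not what conditions the rule; the final letter is.
"wumul" ends in -l. The stems ending in -l (sopebul → tisopebul, wunergil → tiwunergil) add the prefix ti-.
So wumul → tiwumul.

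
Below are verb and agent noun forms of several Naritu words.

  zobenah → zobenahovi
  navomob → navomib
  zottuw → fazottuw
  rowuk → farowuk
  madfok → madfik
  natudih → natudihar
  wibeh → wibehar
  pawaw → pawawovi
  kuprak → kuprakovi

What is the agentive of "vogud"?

favogud

wibeh and zobenah both end in -h yet inflect differently (wibehar, zobenahovi), so the final letter is not what conditions the rule; the last vowel is.
"vogud" has last vowel 'u'. The stems whose last vowel is 'u' (zottuw → fazottuw, rowuk → farowuk) add the prefix fa-.
The other patterns: stems whose last vowel is 'e' or 'i' add -ar; stems whose last vowel is 'a' add -ovi; stems whose last vowel is 'o' change the last vowel to 'i'.
So vogud → favogud.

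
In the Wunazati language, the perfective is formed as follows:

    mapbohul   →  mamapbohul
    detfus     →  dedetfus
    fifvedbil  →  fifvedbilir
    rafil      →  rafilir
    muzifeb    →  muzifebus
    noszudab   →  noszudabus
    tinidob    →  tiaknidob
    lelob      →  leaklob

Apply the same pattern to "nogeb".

mapbohul and fifvedbil both end in -l yet inflect differently (mamapbohul, fifvedbilir), so the final letter is not what conditions the rule; the last vowel is.
"nogeb" has last vowel 'e'. The one such stem in the data (muzifeb → muzifebus) adds -us, so the same rule applies.
So nogeb → nogebus.

nogebus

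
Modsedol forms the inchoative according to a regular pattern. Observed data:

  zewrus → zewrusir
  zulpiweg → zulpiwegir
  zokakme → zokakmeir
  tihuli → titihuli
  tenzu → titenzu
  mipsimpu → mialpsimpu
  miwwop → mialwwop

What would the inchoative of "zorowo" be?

tenzu and mipsimpu both end in -u yet inflect differently (titenzu, mialpsimpu), so the final letter is not what conditions the rule; the first letter is.
"zorowo" begins with z-. The stems beginning with z- (zewrus → zewrusir, zulpiweg → zulpiwegir, zokakme → zokakmeir) add -ir.
The other patterns: stems beginning with t- add the prefix ti-; stems beginning with m- insert -al- after the first vowel.
So zorowo → zorowoir.

zorowoir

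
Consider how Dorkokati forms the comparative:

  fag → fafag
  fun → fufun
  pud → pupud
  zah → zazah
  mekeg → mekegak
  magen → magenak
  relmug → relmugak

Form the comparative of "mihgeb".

fag and mekeg both end in -g yet inflect differently (fafag, mekegak), so the final letter is not what conditions the rule; the number of vowels is.
"mihgeb" has 2 vowels. The stems with 2 vowels (mekeg → mekegak, magen → magenak, relmug → relmugak) add -ak.
The other pattern: stems with 1 vowel repeat the first consonant+vowel as a prefix.
So mihgeb → mihgebak.

mihgebak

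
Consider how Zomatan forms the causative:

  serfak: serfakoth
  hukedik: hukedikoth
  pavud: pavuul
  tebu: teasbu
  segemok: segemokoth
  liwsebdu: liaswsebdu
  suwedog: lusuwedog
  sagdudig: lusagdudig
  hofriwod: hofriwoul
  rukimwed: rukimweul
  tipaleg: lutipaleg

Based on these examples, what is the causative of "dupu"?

tebu and pavud both have last vowel 'u' yet inflect differently (teasbu, pavuul), so the last vowel is not what conditions the rule; the final letter is.
"dupu" ends in -u. The stems ending in -u (tebu → teasbu, liwsebdu → liaswsebdu) insert -as- after the first vowel.
So dupu → duaspu.

duaspu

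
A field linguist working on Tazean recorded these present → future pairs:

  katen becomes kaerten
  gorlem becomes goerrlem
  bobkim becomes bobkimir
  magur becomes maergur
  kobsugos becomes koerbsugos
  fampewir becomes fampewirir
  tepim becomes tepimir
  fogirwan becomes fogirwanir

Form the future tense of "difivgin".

"difivgin" has last vowel 'i'. The stems whose last vowel is 'i' (fampewir → fampewirir, tepim → tepimir, bobkim → bobkimir) add -ir.
So difivgin → difivginir.

difivginir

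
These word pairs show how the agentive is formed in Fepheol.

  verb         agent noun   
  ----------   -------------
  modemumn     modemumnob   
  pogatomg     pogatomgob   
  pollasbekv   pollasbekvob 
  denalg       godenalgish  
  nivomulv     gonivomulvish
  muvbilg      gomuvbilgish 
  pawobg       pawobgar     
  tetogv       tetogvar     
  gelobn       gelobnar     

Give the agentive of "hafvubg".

hafvubgar

pogatomg and denalg both end in -g yet inflect differently (pogatomgob, godenalgish), so the final letter is not what conditions the rule; the second-to-last letter is.
"hafvubg" has second-to-last letter 'b'. The stems whose second-to-last letter is 'b' (pawobg → pawobgar, gelobn → gelobnar) add -ar.
So hafvubg → hafvubgar.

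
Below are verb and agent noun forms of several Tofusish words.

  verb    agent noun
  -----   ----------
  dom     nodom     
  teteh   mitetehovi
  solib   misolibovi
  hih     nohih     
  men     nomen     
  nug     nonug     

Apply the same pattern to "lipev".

milipevovi

hih and teteh both end in -h yet inflect differently (nohih, mitetehovi), so the final letter is not what conditions the rule; the number of vowels is.
"lipev" has 2 vowels. The stems with 2 vowels (solib → misolibovi, teteh → mitetehovi) add mi- … -ovi around the stem.
So lipev → milipevovi.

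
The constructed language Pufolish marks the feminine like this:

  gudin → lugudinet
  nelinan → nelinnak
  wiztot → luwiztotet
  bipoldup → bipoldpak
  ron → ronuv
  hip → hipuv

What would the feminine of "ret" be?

retuv

ron and gudin both end in -n yet inflect differently (ronuv, lugudinet), so the final letter is not what conditions the rule; the number of vowels is.
"ret" has 1 vowel. The stems with 1 vowel (ron → ronuv, hip → hipuv) add -uv.
The other patterns: stems with 2 vowels add lu- … -et around the stem; stems with 3 vowels delete the last vowel and add -ak.
So ret → retuv.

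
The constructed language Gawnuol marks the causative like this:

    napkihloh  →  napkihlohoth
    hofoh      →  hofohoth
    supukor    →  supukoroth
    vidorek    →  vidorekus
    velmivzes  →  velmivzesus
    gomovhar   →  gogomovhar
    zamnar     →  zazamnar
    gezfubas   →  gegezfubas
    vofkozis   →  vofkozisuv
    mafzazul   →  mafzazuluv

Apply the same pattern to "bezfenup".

bezfenupuv

supukor and gomovhar both end in -r yet inflect differently (supukoroth, gogomovhar), so the final letter is not what conditions the rule; the last vowel is.
"bezfenup" has last vowel 'u'. The one such stem in the data (mafzazul → mafzazuluv) adds -uv, so the same rule applies.
The other patterns: stems whose last vowel is 'o' add -oth; stems whose last vowel is 'e' add -us; stems whose last vowel is 'a' repeat the first consonant+vowel as a prefix.
So bezfenup → bezfenupuv.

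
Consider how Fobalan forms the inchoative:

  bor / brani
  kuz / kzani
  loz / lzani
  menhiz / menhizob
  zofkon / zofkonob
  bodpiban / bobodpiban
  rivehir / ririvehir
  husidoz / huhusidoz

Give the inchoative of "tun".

tnani

kuz and menhiz both end in -z yet inflect differently (kzani, menhizob), so the final letter is not what conditions the rule; the number of vowels is.
"tun" has 1 vowel. The stems with 1 vowel (bor → brani, kuz → kzani, loz → lzani) delete the last vowel and add -ani.
The other patterns: stems with 2 vowels add -ob; stems with 3 vowels repeat the first consonant+vowel as a prefix.
So tun → tnani.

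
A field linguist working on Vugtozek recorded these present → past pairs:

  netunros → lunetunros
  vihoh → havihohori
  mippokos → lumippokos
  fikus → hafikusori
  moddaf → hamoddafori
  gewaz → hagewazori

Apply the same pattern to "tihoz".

hatihozori

netunros and fikus both end in -s yet inflect differently (lunetunros, hafikusori), so the final letter is not what conditions the rule; the number of vowels is.
"tihoz" has 2 vowels. The stems with 2 vowels (vihoh → havihohori, fikus → hafikusori, moddaf → hamoddafori) add ha- … -ori around the stem.
The other pattern: stems with 3 vowels add the prefix lu-.
So tihoz → hatihozori.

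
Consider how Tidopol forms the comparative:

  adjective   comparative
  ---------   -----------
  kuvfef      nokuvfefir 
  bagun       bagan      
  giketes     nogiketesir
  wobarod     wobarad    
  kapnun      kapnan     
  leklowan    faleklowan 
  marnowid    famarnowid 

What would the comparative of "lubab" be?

falubab

marnowid and wobarod both end in -d yet inflect differently (famarnowid, wobarad), so the final letter is not what conditions the rule; the last vowel is.
"lubab" has last vowel 'a'. The one such stem in the data (leklowan → faleklowan) adds the prefix fa-, so the same rule applies.
The other patterns: stems whose last vowel is 'e' add no- … -ir around the stem; stems whose last vowel is 'o' or 'u' change the last vowel to 'a'.
So lubab → falubab.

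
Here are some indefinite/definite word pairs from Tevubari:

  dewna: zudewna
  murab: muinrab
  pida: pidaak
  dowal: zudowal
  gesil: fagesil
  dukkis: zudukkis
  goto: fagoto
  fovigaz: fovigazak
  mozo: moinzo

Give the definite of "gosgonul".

mozo and goto both end in -o yet inflect differently (moinzo, fagoto), so the final letter is not what conditions the rule; the first letter is.
"gosgonul" begins with g-. The stems beginning with g- (goto → fagoto, gesil → fagesil) add the prefix fa-.
The other patterns: stems beginning with d- add the prefix zu-; stems beginning with m- insert -in- after the first vowel; stems beginning with f- or p- add -ak.
So gosgonul → fagosgonul.

fagosgonul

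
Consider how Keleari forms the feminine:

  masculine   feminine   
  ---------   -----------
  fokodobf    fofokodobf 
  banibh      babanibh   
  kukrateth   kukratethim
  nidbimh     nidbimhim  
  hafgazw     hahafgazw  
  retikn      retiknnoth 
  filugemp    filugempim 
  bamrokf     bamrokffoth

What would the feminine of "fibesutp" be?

nidbimh and banibh both end in -h yet inflect differently (nidbimhim, babanibh), so the final letter is not what conditions the rule; the second-to-last letter is.
"fibesutp" has second-to-last letter 't'. The one such stem in the data (kukrateth → kukratethim) adds -im, so the same rule applies.
So fibesutp → fibesutpim.

fibesutpim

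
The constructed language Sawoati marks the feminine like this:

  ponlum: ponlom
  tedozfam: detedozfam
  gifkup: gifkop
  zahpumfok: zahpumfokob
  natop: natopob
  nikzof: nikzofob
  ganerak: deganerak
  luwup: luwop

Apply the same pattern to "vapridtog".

vapridtogob

natop and gifkup both end in -p yet inflect differently (natopob, gifkop), so the final letter is not what conditions the rule; the last vowel is.
"vapridtog" has last vowel 'o'. The stems whose last vowel is 'o' (natop → natopob, nikzof → nikzofob, zahpumfok → zahpumfokob) add -ob.
The other patterns: stems whose last vowel is 'u' change the last vowel to 'o'; stems whose last vowel is 'a' add the prefix de-.
So vapridtog → vapridtogob.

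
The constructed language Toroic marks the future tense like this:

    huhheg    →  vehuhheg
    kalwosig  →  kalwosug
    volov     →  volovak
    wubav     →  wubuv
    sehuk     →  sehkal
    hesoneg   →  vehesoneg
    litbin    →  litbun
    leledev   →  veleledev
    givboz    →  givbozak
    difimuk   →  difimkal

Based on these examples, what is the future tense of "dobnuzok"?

volov and leledev both end in -v yet inflect differently (volovak, veleledev), so the final letter is not what conditions the rule; the last vowel is.
"dobnuzok" has last vowel 'o'. The stems whose last vowel is 'o' (volov → volovak, givboz → givbozak) add -ak.
The other patterns: stems whose last vowel is 'e' add the prefix ve-; stems whose last vowel is 'u' delete the last vowel and add -al; stems whose last vowel is 'a' or 'i' change the last vowel to 'u'.
So dobnuzok → dobnuzokak.

dobnuzokak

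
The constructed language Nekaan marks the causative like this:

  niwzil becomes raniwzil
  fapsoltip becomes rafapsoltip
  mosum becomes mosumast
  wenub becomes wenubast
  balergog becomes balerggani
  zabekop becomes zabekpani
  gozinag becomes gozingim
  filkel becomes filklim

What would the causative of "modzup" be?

modzupast

"modzup" has last vowel 'u'. The stems whose last vowel is 'u' (mosum → mosumast, wenub → wenubast) add -ast.
The other patterns: stems whose last vowel is 'i' add the prefix ra-; stems whose last vowel is 'o' delete the last vowel and add -ani; stems whose last vowel is 'a' or 'e' delete the last vowel and add -im.
So modzup → modzupast.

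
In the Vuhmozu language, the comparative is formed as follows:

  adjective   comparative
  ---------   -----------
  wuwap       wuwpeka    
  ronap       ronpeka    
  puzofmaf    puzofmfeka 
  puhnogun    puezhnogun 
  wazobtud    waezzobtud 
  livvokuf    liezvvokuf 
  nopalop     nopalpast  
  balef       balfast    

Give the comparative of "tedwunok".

puzofmaf and livvokuf both end in -f yet inflect differently (puzofmfeka, liezvvokuf), so the final letter is not what conditions the rule; the last vowel is.
"tedwunok" has last vowel 'o'. The one such stem in the data (nopalop → nopalpast) deletes the last vowel and adds -ast (as does balef), so the same rule applies.
The other patterns: stems whose last vowel is 'a' delete the last vowel and add -eka; stems whose last vowel is 'u' insert -ez- after the first vowel.
So tedwunok → tedwunkast.

tedwunkast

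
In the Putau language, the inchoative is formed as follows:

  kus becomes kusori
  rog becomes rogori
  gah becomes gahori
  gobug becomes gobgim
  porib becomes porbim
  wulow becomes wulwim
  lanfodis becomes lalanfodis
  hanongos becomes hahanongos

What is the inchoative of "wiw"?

rog and gobug both end in -g yet inflect differently (rogori, gobgim), so the final letter is not what conditions the rule; the number of vowels is.
"wiw" has 1 vowel. The stems with 1 vowel (kus → kusori, rog → rogori, gah → gahori) add -ori.
The other patterns: stems with 2 vowels delete the last vowel and add -im; stems with 3 vowels repeat the first consonant+vowel as a prefix.
So wiw → wiwori.

wiwori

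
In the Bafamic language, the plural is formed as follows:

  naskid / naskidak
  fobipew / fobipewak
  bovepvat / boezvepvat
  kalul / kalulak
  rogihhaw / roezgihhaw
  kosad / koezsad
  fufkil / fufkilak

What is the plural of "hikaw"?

hiezkaw

"hikaw" has last vowel 'a'. The stems whose last vowel is 'a' (rogihhaw → roezgihhaw, bovepvat → boezvepvat, kosad → koezsad) insert -ez- after the first vowel.
The other pattern: stems whose last vowel is 'e', 'i' or 'u' add -ak.
So hikaw → hiezkaw.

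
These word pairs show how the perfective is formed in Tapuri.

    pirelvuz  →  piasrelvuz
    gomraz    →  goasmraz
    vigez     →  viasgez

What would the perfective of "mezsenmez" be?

measzsenmez

Every pair shown (pirelvuz → piasrelvuz, gomraz → goasmraz, vigez → viasgez) follows the same rule: insert -as- after the first vowel.
So mezsenmez → measzsenmez.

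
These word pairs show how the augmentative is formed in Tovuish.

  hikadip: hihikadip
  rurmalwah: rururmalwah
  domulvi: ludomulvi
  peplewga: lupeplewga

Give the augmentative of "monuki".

lumonuki

"monuki" ends in a vowel. The stems ending in a vowel (domulvi → ludomulvi, peplewga → lupeplewga) add the prefix lu-.
The other pattern: stems ending in a consonant repeat the first consonant+vowel as a prefix.
So monuki → lumonuki.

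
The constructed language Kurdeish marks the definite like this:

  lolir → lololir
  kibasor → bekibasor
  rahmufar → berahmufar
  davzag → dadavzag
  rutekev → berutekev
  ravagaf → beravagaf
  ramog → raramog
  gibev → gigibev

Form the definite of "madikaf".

bemadikaf

"madikaf" has 3 vowels. The stems with 3 vowels (kibasor → bekibasor, rahmufar → berahmufar, rutekev → berutekev) add the prefix be-.
The other pattern: stems with 2 vowels repeat the first consonant+vowel as a prefix.
So madikaf → bemadikaf.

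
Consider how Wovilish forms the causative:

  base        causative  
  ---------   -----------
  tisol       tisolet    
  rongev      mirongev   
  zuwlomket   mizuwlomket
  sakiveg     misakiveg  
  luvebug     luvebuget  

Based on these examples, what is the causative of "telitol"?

telitolet

sakiveg and luvebug both end in -g yet inflect differently (misakiveg, luvebuget), so the final letter is not what conditions the rule; the last vowel is.
"telitol" has last vowel 'o'. The one such stem in the data (tisol → tisolet) adds -et, so the same rule applies.
So telitol → telitolet.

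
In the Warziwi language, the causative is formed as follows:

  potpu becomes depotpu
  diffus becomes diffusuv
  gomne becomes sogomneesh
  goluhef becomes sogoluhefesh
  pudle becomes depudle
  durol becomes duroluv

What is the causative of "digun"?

digunuv

pudle and gomne both end in -e yet inflect differently (depudle, sogomneesh), so the final letter is not what conditions the rule; the first letter is.
"digun" begins with d-. The stems beginning with d- (diffus → diffusuv, durol → duroluv) add -uv.
The other patterns: stems beginning with p- add the prefix de-; stems beginning with g- add so- … -esh around the stem.
So digun → digunuv.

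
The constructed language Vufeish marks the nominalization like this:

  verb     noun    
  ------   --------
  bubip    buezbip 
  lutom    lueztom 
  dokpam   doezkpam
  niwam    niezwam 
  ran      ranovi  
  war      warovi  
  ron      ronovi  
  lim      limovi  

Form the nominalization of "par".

parovi

lim and dokpam both end in -m yet inflect differently (limovi, doezkpam), so the final letter is not what conditions the rule; the number of vowels is.
"par" has 1 vowel. The stems with 1 vowel (ran → ranovi, ron → ronovi, lim → limovi) add -ovi.
The other pattern: stems with 2 vowels insert -ez- after the first vowel.
So par → parovi.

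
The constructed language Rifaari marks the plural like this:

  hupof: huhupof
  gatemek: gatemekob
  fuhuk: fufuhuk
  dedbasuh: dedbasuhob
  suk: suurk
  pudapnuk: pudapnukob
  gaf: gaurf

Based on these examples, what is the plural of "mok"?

"mok" has 1 vowel. The stems with 1 vowel (gaf → gaurf, suk → suurk) insert -ur- after the first vowel.
The other patterns: stems with 2 vowels repeat the first consonant+vowel as a prefix; stems with 3 vowels add -ob.
So mok → mourk.

mourk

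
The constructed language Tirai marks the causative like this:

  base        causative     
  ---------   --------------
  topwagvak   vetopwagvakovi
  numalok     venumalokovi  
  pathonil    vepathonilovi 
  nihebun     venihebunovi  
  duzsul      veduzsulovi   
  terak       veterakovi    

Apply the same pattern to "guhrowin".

veguhrowinovi

Every pair shown (topwagvak → vetopwagvakovi, numalok → venumalokovi, pathonil → vepathonilovi, …) follows the same rule: add ve- … -ovi around the stem.
So guhrowin → veguhrowinovi.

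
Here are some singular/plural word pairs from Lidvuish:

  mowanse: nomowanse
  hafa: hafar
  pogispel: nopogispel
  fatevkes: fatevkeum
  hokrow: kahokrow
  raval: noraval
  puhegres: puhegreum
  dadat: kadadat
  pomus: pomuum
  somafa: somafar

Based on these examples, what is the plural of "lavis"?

lavium

somafa and dadat both have last vowel 'a' yet inflect differently (somafar, kadadat), so the last vowel is not what conditions the rule; the final letter is.
"lavis" ends in -s. The stems ending in -s (fatevkes → fatevkeum, puhegres → puhegreum, pomus → pomuum) drop the final letter and add -um.
The other patterns: stems ending in -a drop the final letter and add -ar; stems ending in -t or -w add the prefix ka-; stems ending in -e or -l add the prefix no-.
So lavis → lavium.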